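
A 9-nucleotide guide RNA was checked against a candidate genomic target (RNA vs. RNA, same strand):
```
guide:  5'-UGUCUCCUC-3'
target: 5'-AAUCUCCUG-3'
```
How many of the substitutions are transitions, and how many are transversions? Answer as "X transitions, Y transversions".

Mismatches (1-based):
site 1: U→A (pyrimidine→purine, transversion)
site 2: G→A (purine→purine, transition)
site 9: C→G (pyrimidine→purine, transversion)

1 transition, 2 transversions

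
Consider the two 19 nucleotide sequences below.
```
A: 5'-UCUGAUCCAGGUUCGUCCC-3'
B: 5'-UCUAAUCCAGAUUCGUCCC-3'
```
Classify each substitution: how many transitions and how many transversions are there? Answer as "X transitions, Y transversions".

Transitions (purine↔purine or pyrimidine↔pyrimidine): 4 G→A, 11 G→A.
Transversions (purine↔pyrimidine): none.

2 transitions, 0 transversions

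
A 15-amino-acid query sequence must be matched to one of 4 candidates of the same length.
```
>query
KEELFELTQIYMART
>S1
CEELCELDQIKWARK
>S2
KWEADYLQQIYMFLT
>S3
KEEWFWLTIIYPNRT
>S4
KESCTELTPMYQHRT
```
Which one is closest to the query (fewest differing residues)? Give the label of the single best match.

S3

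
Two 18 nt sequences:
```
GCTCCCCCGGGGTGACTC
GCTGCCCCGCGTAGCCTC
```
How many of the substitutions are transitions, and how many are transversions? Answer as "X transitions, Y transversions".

0 transitions, 5 transversions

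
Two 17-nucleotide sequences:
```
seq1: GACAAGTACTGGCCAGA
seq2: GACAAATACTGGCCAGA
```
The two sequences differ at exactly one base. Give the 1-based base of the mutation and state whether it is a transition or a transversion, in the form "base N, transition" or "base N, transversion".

base 6, transition

Base 6 changes G→A. G is a purine and A is a purine, so this is a transition.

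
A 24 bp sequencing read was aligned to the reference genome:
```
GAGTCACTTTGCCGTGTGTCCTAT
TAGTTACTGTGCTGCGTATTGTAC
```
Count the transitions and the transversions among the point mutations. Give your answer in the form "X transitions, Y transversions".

6 transitions, 3 transversions

Transitions (purine↔purine or pyrimidine↔pyrimidine): 5 C→T, 13 C→T, 15 T→C, 18 G→A, 20 C→T, 24 T→C.
Transversions (purine↔pyrimidine): 1 G→T, 9 T→G, 21 C→G.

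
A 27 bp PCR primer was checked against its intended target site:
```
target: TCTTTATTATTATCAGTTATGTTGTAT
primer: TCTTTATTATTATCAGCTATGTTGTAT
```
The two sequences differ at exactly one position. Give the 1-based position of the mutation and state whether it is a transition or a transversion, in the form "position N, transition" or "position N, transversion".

Position 17 changes T→C. T is a pyrimidine and C is a pyrimidine, so this is a transition.

position 17, transition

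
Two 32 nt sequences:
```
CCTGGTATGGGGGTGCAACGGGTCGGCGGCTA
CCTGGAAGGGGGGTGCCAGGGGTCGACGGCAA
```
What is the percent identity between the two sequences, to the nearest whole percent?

6 positions differ (6, 8, 17, 19, 26, 31), so 26 of 32 match: 26/32 = 81.25%.

81%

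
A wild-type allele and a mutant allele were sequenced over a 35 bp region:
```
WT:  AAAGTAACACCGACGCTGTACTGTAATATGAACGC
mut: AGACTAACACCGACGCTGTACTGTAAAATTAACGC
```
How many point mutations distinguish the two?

Comparing position by position, 4 bases differ: 2 (A/G), 4 (G/C), 27 (T/A), 30 (G/T).

4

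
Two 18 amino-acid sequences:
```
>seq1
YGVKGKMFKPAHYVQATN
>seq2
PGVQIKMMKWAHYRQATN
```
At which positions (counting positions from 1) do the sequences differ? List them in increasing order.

1, 4, 5, 8, 10, 14

Differences at position 1 (Y→P), position 4 (K→Q), position 5 (G→I), position 8 (F→M), position 10 (P→W), position 14 (V→R).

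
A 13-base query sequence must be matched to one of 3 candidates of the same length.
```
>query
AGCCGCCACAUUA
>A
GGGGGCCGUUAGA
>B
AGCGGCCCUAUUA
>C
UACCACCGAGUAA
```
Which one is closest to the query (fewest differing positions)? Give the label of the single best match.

B

Hamming distances to query — A: 8; B: 3; C: 7.
Smallest is B with 3 mismatches.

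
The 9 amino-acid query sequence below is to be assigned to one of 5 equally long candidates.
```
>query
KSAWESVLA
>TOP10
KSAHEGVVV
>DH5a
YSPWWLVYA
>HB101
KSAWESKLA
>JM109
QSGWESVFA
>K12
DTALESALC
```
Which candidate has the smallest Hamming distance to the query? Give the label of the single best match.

HB101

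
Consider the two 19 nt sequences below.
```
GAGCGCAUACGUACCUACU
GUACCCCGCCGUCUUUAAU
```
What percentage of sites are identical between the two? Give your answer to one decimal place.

47.4%

Mismatches at positions 2, 3, 5, 7, 8, 9, 13, 14, 15, 18 (1-based): 10 of 19.
Identical positions: 9/19 = 47.37% → 47.4%.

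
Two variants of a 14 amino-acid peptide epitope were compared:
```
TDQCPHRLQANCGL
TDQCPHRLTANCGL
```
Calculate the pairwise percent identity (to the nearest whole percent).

93%

1 position differs (9), so 13 of 14 match: 13/14 = 92.86%.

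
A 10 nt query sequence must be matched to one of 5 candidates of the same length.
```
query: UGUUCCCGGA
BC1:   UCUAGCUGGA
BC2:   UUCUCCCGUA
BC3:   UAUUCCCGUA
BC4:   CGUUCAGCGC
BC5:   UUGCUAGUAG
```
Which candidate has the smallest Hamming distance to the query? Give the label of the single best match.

BC3

Hamming distances to query — BC1: 4; BC2: 3; BC3: 2; BC4: 5; BC5: 9.
Smallest is BC3 with 2 mismatches.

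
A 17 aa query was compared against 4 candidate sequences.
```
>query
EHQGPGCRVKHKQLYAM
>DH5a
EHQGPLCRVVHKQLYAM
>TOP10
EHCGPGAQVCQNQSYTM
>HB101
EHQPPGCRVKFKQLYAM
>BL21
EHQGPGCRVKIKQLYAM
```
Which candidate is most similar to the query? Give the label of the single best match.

Hamming distances to query — DH5a: 2; TOP10: 8; HB101: 2; BL21: 1.
Smallest is BL21 with 1 mismatch.

BL21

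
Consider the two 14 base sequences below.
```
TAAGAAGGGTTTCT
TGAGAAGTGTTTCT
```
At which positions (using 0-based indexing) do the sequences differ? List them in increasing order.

1, 7

Differences at position 1 (A→G), position 7 (G→T).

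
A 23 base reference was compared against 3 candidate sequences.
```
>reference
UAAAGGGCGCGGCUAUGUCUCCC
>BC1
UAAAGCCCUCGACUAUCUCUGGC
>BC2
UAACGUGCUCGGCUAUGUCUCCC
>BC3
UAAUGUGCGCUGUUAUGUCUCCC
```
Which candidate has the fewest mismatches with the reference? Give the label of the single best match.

Hamming distances to reference — BC1: 7; BC2: 3; BC3: 4.
Smallest is BC2 with 3 mismatches.

BC2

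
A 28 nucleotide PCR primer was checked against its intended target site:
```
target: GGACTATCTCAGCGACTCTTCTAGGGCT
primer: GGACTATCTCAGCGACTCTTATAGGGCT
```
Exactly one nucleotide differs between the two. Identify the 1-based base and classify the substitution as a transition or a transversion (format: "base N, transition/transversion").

Base 21 changes C→A. C is a pyrimidine and A is a purine, so this is a transversion.

base 21, transversion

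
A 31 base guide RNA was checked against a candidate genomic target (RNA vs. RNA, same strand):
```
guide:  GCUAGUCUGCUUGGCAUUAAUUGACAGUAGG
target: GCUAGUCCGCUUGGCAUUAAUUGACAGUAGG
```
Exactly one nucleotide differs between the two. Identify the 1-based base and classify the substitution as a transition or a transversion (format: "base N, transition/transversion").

base 8, transition

The sequences differ only at base 8: U→C (pyrimidine→pyrimidine), a transition.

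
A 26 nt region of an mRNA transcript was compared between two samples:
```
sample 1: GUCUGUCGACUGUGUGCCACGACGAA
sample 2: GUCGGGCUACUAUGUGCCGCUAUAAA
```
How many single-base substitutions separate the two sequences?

8

Comparing position by position, 8 sites differ: 4 (U/G), 6 (U/G), 8 (G/U), 12 (G/A), 19 (A/G), 21 (G/U), 23 (C/U), 24 (G/A).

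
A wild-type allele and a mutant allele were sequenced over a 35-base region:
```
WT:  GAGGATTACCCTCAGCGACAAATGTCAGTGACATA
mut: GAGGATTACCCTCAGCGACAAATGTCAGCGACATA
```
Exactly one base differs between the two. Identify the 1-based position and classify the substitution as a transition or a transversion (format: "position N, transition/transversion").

position 29, transition

The sequences differ only at position 29: T→C (pyrimidine→pyrimidine), a transition.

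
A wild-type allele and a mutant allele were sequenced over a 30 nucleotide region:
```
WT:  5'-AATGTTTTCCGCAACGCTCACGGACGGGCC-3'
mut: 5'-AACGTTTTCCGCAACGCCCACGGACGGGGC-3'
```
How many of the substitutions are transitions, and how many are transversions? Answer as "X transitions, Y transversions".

2 transitions, 1 transversion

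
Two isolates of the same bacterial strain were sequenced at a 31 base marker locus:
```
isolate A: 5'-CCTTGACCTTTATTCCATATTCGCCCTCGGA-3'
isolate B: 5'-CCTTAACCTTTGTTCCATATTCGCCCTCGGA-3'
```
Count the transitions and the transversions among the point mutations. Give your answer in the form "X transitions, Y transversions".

2 transitions, 0 transversions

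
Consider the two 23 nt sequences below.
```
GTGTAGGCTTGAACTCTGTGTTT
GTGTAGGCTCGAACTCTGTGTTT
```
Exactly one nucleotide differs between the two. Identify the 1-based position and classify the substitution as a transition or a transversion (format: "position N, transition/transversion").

position 10, transition

The sequences differ only at position 10: T→C (pyrimidine→pyrimidine), a transition.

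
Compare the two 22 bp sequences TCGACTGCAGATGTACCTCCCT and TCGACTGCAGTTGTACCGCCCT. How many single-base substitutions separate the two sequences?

The sequences differ at positions 11, 18 (1-based) — 2 in total.

2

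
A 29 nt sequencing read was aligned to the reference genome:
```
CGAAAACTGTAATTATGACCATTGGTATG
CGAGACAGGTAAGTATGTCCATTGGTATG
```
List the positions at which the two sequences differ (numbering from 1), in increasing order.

4, 6, 7, 8, 13, 18

Scanning 1-based: 4: A/G; 6: A/C; 7: C/A; 8: T/G; 13: T/G; 18: A/T.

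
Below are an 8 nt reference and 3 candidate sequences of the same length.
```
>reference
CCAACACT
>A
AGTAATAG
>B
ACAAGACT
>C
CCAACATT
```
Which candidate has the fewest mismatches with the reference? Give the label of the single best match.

A differs at 7 sites; B differs at 2 sites; C differs at 1 site. The closest is C.

C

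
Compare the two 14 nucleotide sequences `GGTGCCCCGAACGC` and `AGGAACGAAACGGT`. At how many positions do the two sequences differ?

10

The sequences differ at positions 1, 3, 4, 5, 7, 8, 9, 11, 12, 14 (1-based) — 10 in total.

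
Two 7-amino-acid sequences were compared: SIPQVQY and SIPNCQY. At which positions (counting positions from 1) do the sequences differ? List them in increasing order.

4, 5

Scanning 1-based: 4: Q/N; 5: V/C.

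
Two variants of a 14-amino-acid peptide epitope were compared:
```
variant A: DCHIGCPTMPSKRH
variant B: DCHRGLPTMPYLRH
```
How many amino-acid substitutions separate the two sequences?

4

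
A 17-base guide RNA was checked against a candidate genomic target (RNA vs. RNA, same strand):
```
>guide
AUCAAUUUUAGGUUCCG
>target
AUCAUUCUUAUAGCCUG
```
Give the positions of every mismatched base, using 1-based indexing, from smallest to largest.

5, 7, 11, 12, 13, 14, 16

Differences at position 5 (A→U), position 7 (U→C), position 11 (G→U), position 12 (G→A), position 13 (U→G), position 14 (U→C), position 16 (C→U).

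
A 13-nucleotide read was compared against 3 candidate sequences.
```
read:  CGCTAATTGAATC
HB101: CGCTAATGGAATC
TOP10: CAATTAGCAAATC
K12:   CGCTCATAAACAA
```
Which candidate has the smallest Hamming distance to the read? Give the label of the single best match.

HB101 differs at 1 position; TOP10 differs at 6 positions; K12 differs at 6 positions. The closest is HB101.

HB101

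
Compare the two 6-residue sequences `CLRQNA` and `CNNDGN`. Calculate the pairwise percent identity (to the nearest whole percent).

17%

5 positions differ (2, 3, 4, 5, 6), so 1 of 6 match: 1/6 = 16.67%.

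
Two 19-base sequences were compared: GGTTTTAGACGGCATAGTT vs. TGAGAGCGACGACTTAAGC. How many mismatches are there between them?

The sequences differ at sites 1, 3, 4, 5, 6, 7, 12, 14, 17, 18, 19 (1-based) — 11 in total.

11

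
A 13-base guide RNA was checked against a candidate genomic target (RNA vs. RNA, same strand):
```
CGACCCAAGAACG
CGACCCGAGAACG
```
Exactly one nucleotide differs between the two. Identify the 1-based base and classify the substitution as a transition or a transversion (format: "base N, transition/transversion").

base 7, transition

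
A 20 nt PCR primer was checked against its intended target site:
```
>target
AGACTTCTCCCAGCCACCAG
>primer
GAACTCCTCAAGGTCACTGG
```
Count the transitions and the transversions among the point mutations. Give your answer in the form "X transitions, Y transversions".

7 transitions, 2 transversions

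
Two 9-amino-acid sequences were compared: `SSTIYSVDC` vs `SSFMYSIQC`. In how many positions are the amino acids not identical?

4

The sequences differ at positions 3, 4, 7, 8 (1-based) — 4 in total.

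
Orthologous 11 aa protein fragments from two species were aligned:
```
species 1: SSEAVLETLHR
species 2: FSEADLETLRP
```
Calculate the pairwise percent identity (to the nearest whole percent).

Mismatches at positions 1, 5, 10, 11 (1-based): 4 of 11.
Identical positions: 7/11 = 63.64% → 64%.

64%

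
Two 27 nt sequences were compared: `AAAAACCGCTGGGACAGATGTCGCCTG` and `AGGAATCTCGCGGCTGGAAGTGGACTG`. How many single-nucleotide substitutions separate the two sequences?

Comparing position by position, 12 sites differ: 2 (A/G), 3 (A/G), 6 (C/T), 8 (G/T), 10 (T/G), 11 (G/C), 14 (A/C), 15 (C/T), 16 (A/G), 19 (T/A), 22 (C/G), 24 (C/A).

12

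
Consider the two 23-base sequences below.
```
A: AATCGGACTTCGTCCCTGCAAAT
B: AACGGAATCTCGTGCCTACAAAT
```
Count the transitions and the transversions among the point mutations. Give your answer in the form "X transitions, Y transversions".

Transitions (purine↔purine or pyrimidine↔pyrimidine): 3 T→C, 6 G→A, 8 C→T, 9 T→C, 18 G→A.
Transversions (purine↔pyrimidine): 4 C→G, 14 C→G.

5 transitions, 2 transversions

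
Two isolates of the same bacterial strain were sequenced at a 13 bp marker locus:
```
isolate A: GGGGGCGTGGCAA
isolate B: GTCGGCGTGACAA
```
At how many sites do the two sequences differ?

3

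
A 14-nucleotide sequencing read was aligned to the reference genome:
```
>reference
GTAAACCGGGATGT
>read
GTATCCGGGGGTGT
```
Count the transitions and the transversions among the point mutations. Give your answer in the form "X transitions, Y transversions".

Mismatches (1-based):
site 4: A→T (purine→pyrimidine, transversion)
site 5: A→C (purine→pyrimidine, transversion)
site 7: C→G (pyrimidine→purine, transversion)
site 11: A→G (purine→purine, transition)

1 transition, 3 transversions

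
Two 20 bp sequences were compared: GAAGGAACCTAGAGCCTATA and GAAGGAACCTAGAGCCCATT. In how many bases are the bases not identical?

2

Comparing position by position, 2 bases differ: 17 (T/C), 20 (A/T).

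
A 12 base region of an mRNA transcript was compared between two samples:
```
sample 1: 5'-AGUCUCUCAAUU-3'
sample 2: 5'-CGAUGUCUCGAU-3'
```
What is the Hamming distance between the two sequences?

10

Comparing position by position, 10 sites differ: 1 (A/C), 3 (U/A), 4 (C/U), 5 (U/G), 6 (C/U), 7 (U/C), 8 (C/U), 9 (A/C), 10 (A/G), 11 (U/A).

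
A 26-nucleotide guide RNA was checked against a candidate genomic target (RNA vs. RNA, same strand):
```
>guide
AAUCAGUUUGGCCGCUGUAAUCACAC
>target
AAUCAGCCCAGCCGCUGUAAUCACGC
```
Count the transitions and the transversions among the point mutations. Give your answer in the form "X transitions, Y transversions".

Mismatches (1-based):
site 7: U→C (pyrimidine→pyrimidine, transition)
site 8: U→C (pyrimidine→pyrimidine, transition)
site 9: U→C (pyrimidine→pyrimidine, transition)
site 10: G→A (purine→purine, transition)
site 25: A→G (purine→purine, transition)

5 transitions, 0 transversions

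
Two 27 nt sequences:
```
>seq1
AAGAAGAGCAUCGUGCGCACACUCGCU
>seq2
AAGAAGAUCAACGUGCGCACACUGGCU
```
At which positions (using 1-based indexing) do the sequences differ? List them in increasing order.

8, 11, 24

Differences at position 8 (G→U), position 11 (U→A), position 24 (C→G).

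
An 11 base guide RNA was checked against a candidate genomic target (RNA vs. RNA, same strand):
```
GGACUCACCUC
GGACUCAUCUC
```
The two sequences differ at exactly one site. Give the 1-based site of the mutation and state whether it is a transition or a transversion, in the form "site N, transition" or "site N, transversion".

site 8, transition

Site 8 changes C→U. C is a pyrimidine and U is a pyrimidine, so this is a transition.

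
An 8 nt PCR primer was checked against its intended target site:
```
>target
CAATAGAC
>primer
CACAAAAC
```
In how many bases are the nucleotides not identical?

3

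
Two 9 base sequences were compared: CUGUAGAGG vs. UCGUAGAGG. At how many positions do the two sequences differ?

Mismatches (1-based): position 1: C→U; position 2: U→C.

2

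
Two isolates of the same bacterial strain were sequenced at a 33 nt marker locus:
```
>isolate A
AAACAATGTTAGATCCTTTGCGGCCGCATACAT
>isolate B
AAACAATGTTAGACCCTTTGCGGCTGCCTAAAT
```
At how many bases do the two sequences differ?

4

The sequences differ at bases 14, 25, 28, 31 (1-based) — 4 in total.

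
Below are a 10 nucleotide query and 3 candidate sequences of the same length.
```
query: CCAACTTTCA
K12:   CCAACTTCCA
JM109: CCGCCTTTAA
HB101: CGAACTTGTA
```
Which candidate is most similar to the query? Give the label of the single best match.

K12 differs at 1 position; JM109 differs at 3 positions; HB101 differs at 3 positions. The closest is K12.

K12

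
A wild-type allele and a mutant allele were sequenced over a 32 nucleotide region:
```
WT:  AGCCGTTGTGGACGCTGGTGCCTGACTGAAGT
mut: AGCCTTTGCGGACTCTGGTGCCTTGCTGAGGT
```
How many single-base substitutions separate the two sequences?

Mismatches (1-based): base 5: G→T; base 9: T→C; base 14: G→T; base 24: G→T; base 25: A→G; base 30: A→G.

6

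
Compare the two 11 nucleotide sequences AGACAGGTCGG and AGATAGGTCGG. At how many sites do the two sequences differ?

1

Comparing position by position, 1 site differs: 4 (C/T).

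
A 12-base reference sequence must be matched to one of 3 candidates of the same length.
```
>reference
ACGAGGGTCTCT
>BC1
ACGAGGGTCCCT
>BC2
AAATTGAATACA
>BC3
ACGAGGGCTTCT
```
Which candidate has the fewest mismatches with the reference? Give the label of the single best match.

Hamming distances to reference — BC1: 1; BC2: 9; BC3: 2.
Smallest is BC1 with 1 mismatch.

BC1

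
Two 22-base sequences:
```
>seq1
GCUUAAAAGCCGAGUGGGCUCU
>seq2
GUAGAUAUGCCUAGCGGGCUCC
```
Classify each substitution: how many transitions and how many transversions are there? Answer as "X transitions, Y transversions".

Transitions (purine↔purine or pyrimidine↔pyrimidine): 2 C→U, 15 U→C, 22 U→C.
Transversions (purine↔pyrimidine): 3 U→A, 4 U→G, 6 A→U, 8 A→U, 12 G→U.

3 transitions, 5 transversions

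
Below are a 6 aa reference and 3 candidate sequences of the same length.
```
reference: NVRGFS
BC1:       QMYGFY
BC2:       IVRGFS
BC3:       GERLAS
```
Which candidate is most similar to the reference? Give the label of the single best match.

Hamming distances to reference — BC1: 4; BC2: 1; BC3: 4.
Smallest is BC2 with 1 mismatch.

BC2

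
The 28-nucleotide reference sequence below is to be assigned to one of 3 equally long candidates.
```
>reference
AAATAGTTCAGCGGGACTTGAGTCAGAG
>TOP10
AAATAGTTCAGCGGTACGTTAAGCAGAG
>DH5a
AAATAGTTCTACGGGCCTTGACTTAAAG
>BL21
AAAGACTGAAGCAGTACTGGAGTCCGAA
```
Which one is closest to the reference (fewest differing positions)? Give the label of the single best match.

TOP10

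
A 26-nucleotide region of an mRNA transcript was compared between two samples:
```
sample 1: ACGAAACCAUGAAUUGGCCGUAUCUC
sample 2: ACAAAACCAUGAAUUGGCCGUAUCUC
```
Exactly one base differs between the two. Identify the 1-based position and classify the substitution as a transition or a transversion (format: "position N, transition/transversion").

The sequences differ only at position 3: G→A (purine→purine), a transition.

position 3, transition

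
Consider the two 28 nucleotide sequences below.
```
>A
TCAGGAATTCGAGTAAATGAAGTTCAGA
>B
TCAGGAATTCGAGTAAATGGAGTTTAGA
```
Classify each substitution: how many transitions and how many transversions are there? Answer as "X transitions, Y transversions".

Transitions (purine↔purine or pyrimidine↔pyrimidine): 20 A→G, 25 C→T.
Transversions (purine↔pyrimidine): none.

2 transitions, 0 transversions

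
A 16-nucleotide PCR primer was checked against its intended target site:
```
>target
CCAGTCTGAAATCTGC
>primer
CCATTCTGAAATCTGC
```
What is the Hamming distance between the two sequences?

1

Mismatches (1-based): base 4: G→T.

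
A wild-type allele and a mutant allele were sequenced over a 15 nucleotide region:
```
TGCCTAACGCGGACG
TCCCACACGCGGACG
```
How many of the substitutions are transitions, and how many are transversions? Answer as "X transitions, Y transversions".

0 transitions, 3 transversions

Mismatches (1-based):
site 2: G→C (purine→pyrimidine, transversion)
site 5: T→A (pyrimidine→purine, transversion)
site 6: A→C (purine→pyrimidine, transversion)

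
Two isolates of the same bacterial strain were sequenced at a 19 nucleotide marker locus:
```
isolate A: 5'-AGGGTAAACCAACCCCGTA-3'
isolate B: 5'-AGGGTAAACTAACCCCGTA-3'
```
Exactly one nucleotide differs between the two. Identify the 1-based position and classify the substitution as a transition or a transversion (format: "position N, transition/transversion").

position 10, transition

Position 10 changes C→T. C is a pyrimidine and T is a pyrimidine, so this is a transition.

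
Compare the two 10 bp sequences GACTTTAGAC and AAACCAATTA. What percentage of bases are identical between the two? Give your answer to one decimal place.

8 positions differ (1, 3, 4, 5, 6, 8, 9, 10), so 2 of 10 match: 2/10 = 20%.

20.0%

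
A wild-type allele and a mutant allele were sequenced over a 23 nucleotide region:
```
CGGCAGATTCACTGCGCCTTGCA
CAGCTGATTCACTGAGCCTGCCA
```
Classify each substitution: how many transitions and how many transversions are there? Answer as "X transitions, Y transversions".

1 transition, 4 transversions

Transitions (purine↔purine or pyrimidine↔pyrimidine): 2 G→A.
Transversions (purine↔pyrimidine): 5 A→T, 15 C→A, 20 T→G, 21 G→C.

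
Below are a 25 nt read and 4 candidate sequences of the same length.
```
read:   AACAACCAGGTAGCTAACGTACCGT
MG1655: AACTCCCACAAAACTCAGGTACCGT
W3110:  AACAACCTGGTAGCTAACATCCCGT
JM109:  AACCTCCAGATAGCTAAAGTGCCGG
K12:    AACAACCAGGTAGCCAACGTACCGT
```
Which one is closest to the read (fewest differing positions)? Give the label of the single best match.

K12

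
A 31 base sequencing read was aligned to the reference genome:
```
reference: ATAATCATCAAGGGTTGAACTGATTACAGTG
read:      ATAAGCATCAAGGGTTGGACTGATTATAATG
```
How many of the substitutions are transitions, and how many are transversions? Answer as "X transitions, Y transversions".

3 transitions, 1 transversion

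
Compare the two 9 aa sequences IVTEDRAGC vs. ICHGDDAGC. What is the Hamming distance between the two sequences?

4

Mismatches (1-based): position 2: V→C; position 3: T→H; position 4: E→G; position 6: R→D.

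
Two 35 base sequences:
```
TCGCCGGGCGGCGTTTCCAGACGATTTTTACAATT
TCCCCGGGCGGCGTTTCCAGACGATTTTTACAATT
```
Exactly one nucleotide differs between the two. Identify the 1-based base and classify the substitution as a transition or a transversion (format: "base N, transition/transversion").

base 3, transversion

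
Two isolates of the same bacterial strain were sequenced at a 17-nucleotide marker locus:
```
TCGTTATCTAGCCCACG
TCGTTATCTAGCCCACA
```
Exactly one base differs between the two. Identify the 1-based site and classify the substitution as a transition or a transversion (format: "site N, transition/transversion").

site 17, transition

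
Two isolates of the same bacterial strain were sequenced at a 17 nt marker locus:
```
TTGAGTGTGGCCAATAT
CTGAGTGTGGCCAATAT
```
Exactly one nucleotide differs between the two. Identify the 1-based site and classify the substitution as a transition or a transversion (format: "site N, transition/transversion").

site 1, transition

The sequences differ only at site 1: T→C (pyrimidine→pyrimidine), a transition.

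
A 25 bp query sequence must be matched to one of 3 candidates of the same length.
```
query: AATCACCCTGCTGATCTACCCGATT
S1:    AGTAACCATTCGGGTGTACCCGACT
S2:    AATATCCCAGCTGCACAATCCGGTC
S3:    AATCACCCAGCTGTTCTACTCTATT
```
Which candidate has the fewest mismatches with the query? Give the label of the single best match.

S3

Hamming distances to query — S1: 8; S2: 9; S3: 4.
Smallest is S3 with 4 mismatches.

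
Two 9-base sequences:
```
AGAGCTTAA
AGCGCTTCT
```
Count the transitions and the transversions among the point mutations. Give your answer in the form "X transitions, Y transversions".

0 transitions, 3 transversions

Transitions (purine↔purine or pyrimidine↔pyrimidine): none.
Transversions (purine↔pyrimidine): 3 A→C, 8 A→C, 9 A→T.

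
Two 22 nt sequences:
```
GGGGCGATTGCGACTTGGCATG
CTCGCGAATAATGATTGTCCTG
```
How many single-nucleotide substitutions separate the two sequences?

Comparing position by position, 11 bases differ: 1 (G/C), 2 (G/T), 3 (G/C), 8 (T/A), 10 (G/A), 11 (C/A), 12 (G/T), 13 (A/G), 14 (C/A), 18 (G/T), 20 (A/C).

11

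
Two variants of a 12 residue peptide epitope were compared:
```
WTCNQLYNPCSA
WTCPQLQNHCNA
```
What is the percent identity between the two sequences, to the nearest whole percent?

4 positions differ (4, 7, 9, 11), so 8 of 12 match: 8/12 = 66.67%.

67%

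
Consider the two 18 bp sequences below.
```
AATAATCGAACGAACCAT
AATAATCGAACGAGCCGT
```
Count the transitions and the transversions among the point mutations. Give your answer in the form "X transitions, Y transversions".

2 transitions, 0 transversions

Transitions (purine↔purine or pyrimidine↔pyrimidine): 14 A→G, 17 A→G.
Transversions (purine↔pyrimidine): none.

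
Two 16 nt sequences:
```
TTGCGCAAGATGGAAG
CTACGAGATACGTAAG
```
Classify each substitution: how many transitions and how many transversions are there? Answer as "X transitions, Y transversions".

4 transitions, 3 transversions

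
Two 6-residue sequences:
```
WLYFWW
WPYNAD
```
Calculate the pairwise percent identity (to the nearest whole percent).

4 positions differ (2, 4, 5, 6), so 2 of 6 match: 2/6 = 33.33%.

33%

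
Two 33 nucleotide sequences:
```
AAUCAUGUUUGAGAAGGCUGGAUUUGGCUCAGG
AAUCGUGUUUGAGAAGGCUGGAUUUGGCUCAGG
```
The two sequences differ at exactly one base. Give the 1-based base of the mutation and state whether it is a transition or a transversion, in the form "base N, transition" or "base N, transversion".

base 5, transition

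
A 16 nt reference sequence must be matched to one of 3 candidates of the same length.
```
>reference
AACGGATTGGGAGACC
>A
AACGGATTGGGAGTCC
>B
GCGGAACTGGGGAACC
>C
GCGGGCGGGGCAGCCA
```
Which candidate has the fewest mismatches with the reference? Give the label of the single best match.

A differs at 1 site; B differs at 7 sites; C differs at 9 sites. The closest is A.

A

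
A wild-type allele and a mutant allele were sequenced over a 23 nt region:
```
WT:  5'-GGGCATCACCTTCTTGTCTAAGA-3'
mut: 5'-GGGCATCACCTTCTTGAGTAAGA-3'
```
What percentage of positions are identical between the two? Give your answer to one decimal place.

2 positions differ (17, 18), so 21 of 23 match: 21/23 = 91.3%.

91.3%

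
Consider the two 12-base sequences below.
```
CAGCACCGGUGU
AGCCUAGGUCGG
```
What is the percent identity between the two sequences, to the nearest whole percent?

25%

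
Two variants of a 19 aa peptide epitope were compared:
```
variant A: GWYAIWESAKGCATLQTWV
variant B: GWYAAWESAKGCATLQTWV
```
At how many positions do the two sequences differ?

1

Comparing position by position, 1 position differs: 5 (I/A).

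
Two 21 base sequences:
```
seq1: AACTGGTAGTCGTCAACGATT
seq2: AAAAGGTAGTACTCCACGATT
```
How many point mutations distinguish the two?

5

Comparing position by position, 5 positions differ: 3 (C/A), 4 (T/A), 11 (C/A), 12 (G/C), 15 (A/C).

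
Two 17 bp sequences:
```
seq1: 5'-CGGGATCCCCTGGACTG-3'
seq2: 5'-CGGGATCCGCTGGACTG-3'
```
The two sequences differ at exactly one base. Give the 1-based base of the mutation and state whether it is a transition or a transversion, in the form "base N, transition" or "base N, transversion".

The sequences differ only at base 9: C→G (pyrimidine→purine), a transversion.

base 9, transversion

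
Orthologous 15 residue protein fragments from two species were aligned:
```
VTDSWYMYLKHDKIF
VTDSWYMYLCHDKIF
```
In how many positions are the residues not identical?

Comparing position by position, 1 position differs: 10 (K/C).

1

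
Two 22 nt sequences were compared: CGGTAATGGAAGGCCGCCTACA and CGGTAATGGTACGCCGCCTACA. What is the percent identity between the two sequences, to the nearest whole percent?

91%

Mismatches at positions 10, 12 (1-based): 2 of 22.
Identical positions: 20/22 = 90.91% → 91%.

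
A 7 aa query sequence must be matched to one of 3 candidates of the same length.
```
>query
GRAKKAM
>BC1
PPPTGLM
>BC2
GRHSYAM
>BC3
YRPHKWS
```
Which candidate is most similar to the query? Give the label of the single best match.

BC2

BC1 differs at 6 residues; BC2 differs at 3 residues; BC3 differs at 5 residues. The closest is BC2.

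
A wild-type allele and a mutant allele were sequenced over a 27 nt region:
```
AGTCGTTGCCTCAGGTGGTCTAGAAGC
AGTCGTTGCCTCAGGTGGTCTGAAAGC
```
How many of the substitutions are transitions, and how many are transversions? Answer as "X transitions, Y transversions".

Mismatches (1-based):
base 22: A→G (purine→purine, transition)
base 23: G→A (purine→purine, transition)

2 transitions, 0 transversions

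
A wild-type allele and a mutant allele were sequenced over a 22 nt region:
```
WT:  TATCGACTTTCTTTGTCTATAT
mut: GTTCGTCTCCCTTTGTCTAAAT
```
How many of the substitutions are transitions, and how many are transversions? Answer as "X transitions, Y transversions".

Transitions (purine↔purine or pyrimidine↔pyrimidine): 9 T→C, 10 T→C.
Transversions (purine↔pyrimidine): 1 T→G, 2 A→T, 6 A→T, 20 T→A.

2 transitions, 4 transversions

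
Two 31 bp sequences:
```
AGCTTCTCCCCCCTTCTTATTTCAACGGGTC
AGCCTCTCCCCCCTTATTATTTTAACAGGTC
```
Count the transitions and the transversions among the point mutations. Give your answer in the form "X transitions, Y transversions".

3 transitions, 1 transversion

Transitions (purine↔purine or pyrimidine↔pyrimidine): 4 T→C, 23 C→T, 27 G→A.
Transversions (purine↔pyrimidine): 16 C→A.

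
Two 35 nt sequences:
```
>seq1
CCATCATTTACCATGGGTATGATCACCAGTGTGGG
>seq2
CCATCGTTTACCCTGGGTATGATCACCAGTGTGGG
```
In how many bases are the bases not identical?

The sequences differ at bases 6, 13 (1-based) — 2 in total.

2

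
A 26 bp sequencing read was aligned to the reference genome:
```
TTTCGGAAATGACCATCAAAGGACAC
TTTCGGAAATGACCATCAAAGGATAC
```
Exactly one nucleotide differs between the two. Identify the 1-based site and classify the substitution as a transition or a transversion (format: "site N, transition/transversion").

site 24, transition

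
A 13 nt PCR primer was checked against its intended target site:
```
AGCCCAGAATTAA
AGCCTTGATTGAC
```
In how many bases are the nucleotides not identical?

The sequences differ at bases 5, 6, 9, 11, 13 (1-based) — 5 in total.

5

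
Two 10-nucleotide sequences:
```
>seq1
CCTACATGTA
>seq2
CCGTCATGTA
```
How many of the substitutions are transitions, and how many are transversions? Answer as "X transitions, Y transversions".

0 transitions, 2 transversions

Transitions (purine↔purine or pyrimidine↔pyrimidine): none.
Transversions (purine↔pyrimidine): 3 T→G, 4 A→T.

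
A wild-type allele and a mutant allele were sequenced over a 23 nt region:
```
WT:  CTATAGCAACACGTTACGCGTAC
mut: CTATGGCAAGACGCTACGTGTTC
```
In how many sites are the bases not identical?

Comparing position by position, 5 sites differ: 5 (A/G), 10 (C/G), 14 (T/C), 19 (C/T), 22 (A/T).

5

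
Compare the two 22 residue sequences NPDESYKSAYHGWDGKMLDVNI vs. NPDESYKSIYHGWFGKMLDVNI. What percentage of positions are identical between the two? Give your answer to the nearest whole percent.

91%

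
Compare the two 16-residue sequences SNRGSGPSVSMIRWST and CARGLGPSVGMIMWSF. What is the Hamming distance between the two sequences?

The sequences differ at residues 1, 2, 5, 10, 13, 16 (1-based) — 6 in total.

6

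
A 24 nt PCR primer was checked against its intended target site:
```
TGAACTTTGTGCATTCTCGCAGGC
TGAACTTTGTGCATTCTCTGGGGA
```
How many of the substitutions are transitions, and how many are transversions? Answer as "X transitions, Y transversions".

1 transition, 3 transversions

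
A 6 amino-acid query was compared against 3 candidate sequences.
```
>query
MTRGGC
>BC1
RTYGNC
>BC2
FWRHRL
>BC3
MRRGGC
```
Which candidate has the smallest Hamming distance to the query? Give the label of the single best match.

BC3

Hamming distances to query — BC1: 3; BC2: 5; BC3: 1.
Smallest is BC3 with 1 mismatch.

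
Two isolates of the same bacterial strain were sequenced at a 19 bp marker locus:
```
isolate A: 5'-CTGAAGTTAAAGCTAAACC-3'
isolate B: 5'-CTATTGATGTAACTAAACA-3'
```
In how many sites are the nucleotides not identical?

Comparing position by position, 8 sites differ: 3 (G/A), 4 (A/T), 5 (A/T), 7 (T/A), 9 (A/G), 10 (A/T), 12 (G/A), 19 (C/A).

8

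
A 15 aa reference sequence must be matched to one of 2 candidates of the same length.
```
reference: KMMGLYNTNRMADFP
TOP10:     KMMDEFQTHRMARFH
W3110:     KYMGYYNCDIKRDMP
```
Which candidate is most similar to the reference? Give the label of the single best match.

Hamming distances to reference — TOP10: 7; W3110: 8.
Smallest is TOP10 with 7 mismatches.

TOP10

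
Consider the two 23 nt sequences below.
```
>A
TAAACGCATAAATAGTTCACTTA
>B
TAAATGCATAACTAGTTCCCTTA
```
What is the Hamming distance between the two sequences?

3

The sequences differ at sites 5, 12, 19 (1-based) — 3 in total.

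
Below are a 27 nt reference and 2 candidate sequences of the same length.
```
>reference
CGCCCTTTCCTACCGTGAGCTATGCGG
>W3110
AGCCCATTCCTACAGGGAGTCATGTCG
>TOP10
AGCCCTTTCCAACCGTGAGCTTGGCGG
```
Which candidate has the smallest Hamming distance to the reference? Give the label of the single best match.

TOP10

W3110 differs at 8 sites; TOP10 differs at 4 sites. The closest is TOP10.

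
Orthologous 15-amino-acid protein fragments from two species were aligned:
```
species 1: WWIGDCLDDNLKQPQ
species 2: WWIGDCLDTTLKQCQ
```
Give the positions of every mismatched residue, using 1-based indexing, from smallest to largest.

9, 10, 14

Scanning 1-based: 9: D/T; 10: N/T; 14: P/C.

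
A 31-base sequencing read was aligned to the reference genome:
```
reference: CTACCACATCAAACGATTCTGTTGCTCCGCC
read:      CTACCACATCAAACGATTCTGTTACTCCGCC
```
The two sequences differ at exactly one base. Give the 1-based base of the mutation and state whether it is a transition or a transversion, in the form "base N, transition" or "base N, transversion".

The sequences differ only at base 24: G→A (purine→purine), a transition.

base 24, transition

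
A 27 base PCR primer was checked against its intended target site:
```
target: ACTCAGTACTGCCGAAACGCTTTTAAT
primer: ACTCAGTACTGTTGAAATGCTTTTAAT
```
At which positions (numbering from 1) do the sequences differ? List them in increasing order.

12, 13, 18

Differences at position 12 (C→T), position 13 (C→T), position 18 (C→T).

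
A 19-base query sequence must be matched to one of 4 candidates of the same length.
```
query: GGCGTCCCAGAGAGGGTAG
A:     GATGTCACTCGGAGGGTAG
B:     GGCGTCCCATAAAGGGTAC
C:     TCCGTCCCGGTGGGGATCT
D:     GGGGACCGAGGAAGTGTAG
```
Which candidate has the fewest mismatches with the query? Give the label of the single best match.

B

A differs at 6 positions; B differs at 3 positions; C differs at 8 positions; D differs at 6 positions. The closest is B.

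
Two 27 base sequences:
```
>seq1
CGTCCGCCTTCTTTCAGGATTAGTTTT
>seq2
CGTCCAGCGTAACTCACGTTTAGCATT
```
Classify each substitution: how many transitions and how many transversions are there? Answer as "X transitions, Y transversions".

3 transitions, 7 transversions

Mismatches (1-based):
position 6: G→A (purine→purine, transition)
position 7: C→G (pyrimidine→purine, transversion)
position 9: T→G (pyrimidine→purine, transversion)
position 11: C→A (pyrimidine→purine, transversion)
position 12: T→A (pyrimidine→purine, transversion)
position 13: T→C (pyrimidine→pyrimidine, transition)
position 17: G→C (purine→pyrimidine, transversion)
position 19: A→T (purine→pyrimidine, transversion)
position 24: T→C (pyrimidine→pyrimidine, transition)
position 25: T→A (pyrimidine→purine, transversion)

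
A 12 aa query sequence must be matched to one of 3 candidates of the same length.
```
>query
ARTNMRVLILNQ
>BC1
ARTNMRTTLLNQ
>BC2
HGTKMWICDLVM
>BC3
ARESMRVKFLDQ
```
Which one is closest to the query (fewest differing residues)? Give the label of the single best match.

BC1

BC1 differs at 3 residues; BC2 differs at 9 residues; BC3 differs at 5 residues. The closest is BC1.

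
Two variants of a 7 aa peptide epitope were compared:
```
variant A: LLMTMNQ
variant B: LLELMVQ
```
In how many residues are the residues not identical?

3

Mismatches (1-based): residue 3: M→E; residue 4: T→L; residue 6: N→V.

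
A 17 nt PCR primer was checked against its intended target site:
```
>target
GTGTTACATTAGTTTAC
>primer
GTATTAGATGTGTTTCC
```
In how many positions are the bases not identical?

Comparing position by position, 5 positions differ: 3 (G/A), 7 (C/G), 10 (T/G), 11 (A/T), 16 (A/C).

5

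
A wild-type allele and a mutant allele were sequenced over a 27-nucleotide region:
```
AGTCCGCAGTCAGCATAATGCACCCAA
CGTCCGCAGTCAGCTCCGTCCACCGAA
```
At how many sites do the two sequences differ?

7

The sequences differ at sites 1, 15, 16, 17, 18, 20, 25 (1-based) — 7 in total.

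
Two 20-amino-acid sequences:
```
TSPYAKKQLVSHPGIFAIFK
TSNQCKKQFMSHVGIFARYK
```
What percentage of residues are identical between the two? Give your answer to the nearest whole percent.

60%

Mismatches at positions 3, 4, 5, 9, 10, 13, 18, 19 (1-based): 8 of 20.
Identical positions: 12/20 = 60% → 60%.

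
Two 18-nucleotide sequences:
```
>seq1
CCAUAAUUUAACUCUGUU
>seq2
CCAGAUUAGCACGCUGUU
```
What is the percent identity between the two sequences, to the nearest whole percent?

67%

6 positions differ (4, 6, 8, 9, 10, 13), so 12 of 18 match: 12/18 = 66.67%.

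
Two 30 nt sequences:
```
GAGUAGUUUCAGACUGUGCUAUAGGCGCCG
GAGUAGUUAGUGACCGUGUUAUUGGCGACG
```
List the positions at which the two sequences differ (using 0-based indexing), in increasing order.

Scanning 0-based: 8: U/A; 9: C/G; 10: A/U; 14: U/C; 18: C/U; 22: A/U; 27: C/A.

8, 9, 10, 14, 18, 22, 27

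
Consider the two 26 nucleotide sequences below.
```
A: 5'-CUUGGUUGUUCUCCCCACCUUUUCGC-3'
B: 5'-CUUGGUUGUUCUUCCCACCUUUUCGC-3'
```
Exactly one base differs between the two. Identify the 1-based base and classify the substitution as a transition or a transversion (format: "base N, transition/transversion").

base 13, transition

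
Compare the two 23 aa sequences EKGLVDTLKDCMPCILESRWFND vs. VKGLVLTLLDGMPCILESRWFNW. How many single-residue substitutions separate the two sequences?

5

Comparing position by position, 5 residues differ: 1 (E/V), 6 (D/L), 9 (K/L), 11 (C/G), 23 (D/W).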